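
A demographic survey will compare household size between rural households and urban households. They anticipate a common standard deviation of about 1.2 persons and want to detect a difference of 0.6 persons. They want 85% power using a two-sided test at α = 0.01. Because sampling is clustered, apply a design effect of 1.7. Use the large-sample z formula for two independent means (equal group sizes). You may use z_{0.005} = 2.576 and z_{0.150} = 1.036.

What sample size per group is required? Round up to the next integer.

n = (z_{α/2} + z_β)² · (σ₁² + σ₂²) / δ²
  = (2.576 + 1.036)² · (2·1.2² = 2.88) / 0.6²
  = 13.0465 · 2.88 / 0.36
  = 104.37
Design effect: 1.7 × 104.37 = 177.43.
Round up → n = 178 per group.

n = 178 per group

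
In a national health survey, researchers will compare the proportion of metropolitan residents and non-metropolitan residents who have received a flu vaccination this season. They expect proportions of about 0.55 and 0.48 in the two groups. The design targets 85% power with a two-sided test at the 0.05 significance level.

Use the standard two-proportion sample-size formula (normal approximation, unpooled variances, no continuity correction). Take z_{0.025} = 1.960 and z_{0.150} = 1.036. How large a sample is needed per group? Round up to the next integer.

n = (z_{α/2} + z_β)² · [p₁(1−p₁) + p₂(1−p₂)] / (p₁ − p₂)²
  = (1.960 + 1.036)² · (0.55·0.45 + 0.48·0.52) / (0.07)²
  = (2.996)² · (0.2475 + 0.2496) / 0.0049
  = 8.9760 · 0.4971 / 0.0049
  = 910.61
Round up → n = 911 per group.

n = 911 per group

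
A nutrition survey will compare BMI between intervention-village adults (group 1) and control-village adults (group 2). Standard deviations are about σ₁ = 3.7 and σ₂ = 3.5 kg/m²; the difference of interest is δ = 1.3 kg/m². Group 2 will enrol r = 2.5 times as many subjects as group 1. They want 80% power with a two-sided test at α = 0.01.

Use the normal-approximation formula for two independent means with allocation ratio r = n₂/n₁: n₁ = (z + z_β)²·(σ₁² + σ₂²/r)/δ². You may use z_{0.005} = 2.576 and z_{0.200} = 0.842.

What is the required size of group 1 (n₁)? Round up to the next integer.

n₁ = (z_{α/2} + z_β)² · (σ₁² + σ₂²/r) / δ²
   = (2.576 + 0.842)² · (3.7² + 3.5²/2.5) / 1.3²
   = 11.6827 · (13.69 + 4.9) / 1.69
   = 11.6827 · 18.59 / 1.69
   = 128.51
Round up → n₁ = 129; n₂ = r·n₁ = 2.5 × 129 = 323.

n₁ = 129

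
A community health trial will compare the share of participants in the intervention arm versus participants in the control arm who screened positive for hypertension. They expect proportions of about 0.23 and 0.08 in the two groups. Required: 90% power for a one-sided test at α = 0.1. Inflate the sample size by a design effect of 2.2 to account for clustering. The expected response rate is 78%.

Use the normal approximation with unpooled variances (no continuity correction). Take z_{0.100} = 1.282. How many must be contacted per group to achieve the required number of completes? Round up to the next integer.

n = 207 per group

n = (z_α + z_β)² · [p₁(1−p₁) + p₂(1−p₂)] / (p₁ − p₂)²
  = (1.282 + 1.282)² · (0.23·0.77 + 0.08·0.92) / (0.15)²
  = (2.564)² · (0.1771 + 0.0736) / 0.0225
  = 6.5741 · 0.2507 / 0.0225
  = 73.25
Design effect: 2.2 × 73.25 = 161.15.
Adjust for 78% response: 161.15 / 0.78 = 206.60.
Round up → n = 207 per group.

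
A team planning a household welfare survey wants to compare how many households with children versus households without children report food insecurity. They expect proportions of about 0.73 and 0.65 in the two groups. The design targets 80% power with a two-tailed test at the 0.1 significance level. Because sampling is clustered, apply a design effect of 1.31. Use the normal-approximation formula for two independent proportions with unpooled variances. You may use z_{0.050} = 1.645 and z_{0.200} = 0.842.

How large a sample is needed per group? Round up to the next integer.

n = 538 per group

n = (z_{α/2} + z_β)² · [p₁(1−p₁) + p₂(1−p₂)] / (p₁ − p₂)²
  = (1.645 + 0.842)² · (0.73·0.27 + 0.65·0.35) / (0.08)²
  = (2.487)² · (0.1971 + 0.2275) / 0.0064
  = 6.1852 · 0.4246 / 0.0064
  = 410.35
Design effect: 1.31 × 410.35 = 537.55.
Round up → n = 538 per group.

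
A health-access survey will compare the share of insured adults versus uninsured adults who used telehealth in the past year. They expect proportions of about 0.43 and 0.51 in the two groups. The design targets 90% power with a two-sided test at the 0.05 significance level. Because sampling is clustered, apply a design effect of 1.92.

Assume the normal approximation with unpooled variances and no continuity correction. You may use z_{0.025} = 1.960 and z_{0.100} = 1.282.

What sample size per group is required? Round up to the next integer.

n = 1561 per group

n = (z_{α/2} + z_β)² · [p₁(1−p₁) + p₂(1−p₂)] / (p₁ − p₂)²
  = (1.960 + 1.282)² · (0.43·0.57 + 0.51·0.49) / (-0.08)²
  = (3.242)² · (0.2451 + 0.2499) / 0.0064
  = 10.5106 · 0.4950 / 0.0064
  = 812.93
Design effect: 1.92 × 812.93 = 1560.82.
Round up → n = 1561 per group.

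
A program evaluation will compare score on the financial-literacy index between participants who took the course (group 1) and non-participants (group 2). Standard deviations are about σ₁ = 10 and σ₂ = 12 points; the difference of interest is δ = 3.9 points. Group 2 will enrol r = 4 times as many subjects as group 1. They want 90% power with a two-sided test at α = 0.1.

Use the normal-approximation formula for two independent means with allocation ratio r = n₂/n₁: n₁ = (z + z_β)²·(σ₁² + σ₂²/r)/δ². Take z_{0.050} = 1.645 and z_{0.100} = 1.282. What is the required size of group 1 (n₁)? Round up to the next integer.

n₁ = (z_{α/2} + z_β)² · (σ₁² + σ₂²/r) / δ²
   = (1.645 + 1.282)² · (10² + 12²/4) / 3.9²
   = 8.5673 · (100 + 36) / 15.21
   = 8.5673 · 136 / 15.21
   = 76.60
Round up → n₁ = 77; n₂ = r·n₁ = 4 × 77 = 308.

n₁ = 77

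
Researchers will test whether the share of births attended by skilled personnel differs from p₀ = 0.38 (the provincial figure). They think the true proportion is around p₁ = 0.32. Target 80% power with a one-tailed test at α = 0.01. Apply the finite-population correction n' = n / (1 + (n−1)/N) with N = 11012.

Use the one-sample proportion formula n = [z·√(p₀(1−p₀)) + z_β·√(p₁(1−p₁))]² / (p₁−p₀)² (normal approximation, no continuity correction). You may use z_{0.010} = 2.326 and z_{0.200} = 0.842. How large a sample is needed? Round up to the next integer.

n = 608

n = [z_α·√(p₀q₀) + z_β·√(p₁q₁)]² / (p₁ − p₀)²
  = [2.326·√(0.38·0.62) + 0.842·√(0.32·0.68)]² / (-0.06)²
  = [2.326·0.4854 + 0.842·0.4665]² / 0.0036
  = [1.5218]² / 0.0036
  = 643.28
Finite-population correction (N = 11012): 643.28 / (1 + (643.28 − 1)/11012) = 607.83.
Round up → n = 608.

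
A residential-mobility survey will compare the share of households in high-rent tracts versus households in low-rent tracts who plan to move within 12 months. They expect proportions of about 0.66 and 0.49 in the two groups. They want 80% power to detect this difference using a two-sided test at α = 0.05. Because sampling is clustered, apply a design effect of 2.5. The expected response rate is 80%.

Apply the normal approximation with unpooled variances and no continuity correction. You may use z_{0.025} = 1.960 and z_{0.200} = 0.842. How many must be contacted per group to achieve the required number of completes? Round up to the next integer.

n = 403 per group

n = (z_{α/2} + z_β)² · [p₁(1−p₁) + p₂(1−p₂)] / (p₁ − p₂)²
  = (1.960 + 0.842)² · (0.66·0.34 + 0.49·0.51) / (0.17)²
  = (2.802)² · (0.2244 + 0.2499) / 0.0289
  = 7.8512 · 0.4743 / 0.0289
  = 128.85
Design effect: 2.5 × 128.85 = 322.13.
Adjust for 80% response: 322.13 / 0.80 = 402.66.
Round up → n = 403 per group.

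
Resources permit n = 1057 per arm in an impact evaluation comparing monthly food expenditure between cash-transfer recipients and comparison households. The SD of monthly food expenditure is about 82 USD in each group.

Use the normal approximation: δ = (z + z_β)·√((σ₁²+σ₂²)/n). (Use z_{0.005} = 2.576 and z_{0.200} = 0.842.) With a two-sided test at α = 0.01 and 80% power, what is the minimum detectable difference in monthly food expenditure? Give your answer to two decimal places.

δ = (z_{α/2} + z_β) · √((σ₁²+σ₂²)/n)
  = (2.576 + 0.842) · √(13448/1057)
  = 3.418 · √12.7228
  = 3.418 · 3.5669
  = 12.1917

Minimum detectable difference ≈ 12.19 USD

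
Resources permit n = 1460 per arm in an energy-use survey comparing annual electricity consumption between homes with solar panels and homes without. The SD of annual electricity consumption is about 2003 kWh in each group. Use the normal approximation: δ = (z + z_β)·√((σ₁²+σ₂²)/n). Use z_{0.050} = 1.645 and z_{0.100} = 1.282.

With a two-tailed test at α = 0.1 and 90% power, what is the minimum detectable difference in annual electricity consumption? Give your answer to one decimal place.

Minimum detectable difference ≈ 217.0 kWh

δ = (z_{α/2} + z_β) · √((σ₁²+σ₂²)/n)
  = (1.645 + 1.282) · √(8024018/1460)
  = 2.927 · √5495.9
  = 2.927 · 74.1344
  = 216.9913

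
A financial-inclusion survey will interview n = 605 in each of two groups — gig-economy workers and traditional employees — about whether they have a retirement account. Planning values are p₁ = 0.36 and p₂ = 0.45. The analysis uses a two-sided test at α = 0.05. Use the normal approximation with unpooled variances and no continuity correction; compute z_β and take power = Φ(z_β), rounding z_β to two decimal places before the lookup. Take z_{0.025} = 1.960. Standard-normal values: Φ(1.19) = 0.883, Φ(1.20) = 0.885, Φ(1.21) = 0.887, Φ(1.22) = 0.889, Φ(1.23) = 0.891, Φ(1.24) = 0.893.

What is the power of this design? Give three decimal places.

Power ≈ 0.893

z_β = |p₁−p₂|·√(n/[p₁q₁+p₂q₂]) − z_{α/2}
    = 0.09 · √(605/0.4779) − 1.960
    = 0.09 · 35.5803 − 1.960
    = 3.2022 − 1.960 = 1.2422 → 1.24
Power = Φ(1.24) = 0.893.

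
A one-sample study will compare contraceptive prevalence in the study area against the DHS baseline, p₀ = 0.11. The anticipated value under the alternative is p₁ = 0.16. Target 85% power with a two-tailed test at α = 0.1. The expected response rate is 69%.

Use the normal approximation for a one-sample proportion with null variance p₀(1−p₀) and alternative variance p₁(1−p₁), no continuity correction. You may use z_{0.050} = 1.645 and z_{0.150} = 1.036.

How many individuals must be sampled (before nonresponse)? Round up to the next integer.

n = [z_{α/2}·√(p₀q₀) + z_β·√(p₁q₁)]² / (p₁ − p₀)²
  = [1.645·√(0.11·0.89) + 1.036·√(0.16·0.84)]² / (0.05)²
  = [1.645·0.3129 + 1.036·0.3666]² / 0.0025
  = [0.8945]² / 0.0025
  = 320.06
Adjust for 69% response: 320.06 / 0.69 = 463.85.
Round up → n = 464.

n = 464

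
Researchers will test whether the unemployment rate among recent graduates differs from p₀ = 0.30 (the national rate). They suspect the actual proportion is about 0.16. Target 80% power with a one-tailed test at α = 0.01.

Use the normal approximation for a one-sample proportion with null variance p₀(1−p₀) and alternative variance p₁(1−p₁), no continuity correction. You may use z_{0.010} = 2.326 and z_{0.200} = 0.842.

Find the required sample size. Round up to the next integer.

n = [z_α·√(p₀q₀) + z_β·√(p₁q₁)]² / (p₁ − p₀)²
  = [2.326·√(0.30·0.70) + 0.842·√(0.16·0.84)]² / (-0.14)²
  = [2.326·0.4583 + 0.842·0.3666]² / 0.0196
  = [1.3746]² / 0.0196
  = 96.40
Round up → n = 97.

n = 97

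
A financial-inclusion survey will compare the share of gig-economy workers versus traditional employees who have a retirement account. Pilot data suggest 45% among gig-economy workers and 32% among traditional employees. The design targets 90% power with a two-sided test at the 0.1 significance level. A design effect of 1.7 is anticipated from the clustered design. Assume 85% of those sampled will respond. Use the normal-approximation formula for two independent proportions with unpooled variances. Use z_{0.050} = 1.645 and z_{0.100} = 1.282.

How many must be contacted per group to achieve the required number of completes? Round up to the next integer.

n = (z_{α/2} + z_β)² · [p₁(1−p₁) + p₂(1−p₂)] / (p₁ − p₂)²
  = (1.645 + 1.282)² · (0.45·0.55 + 0.32·0.68) / (0.13)²
  = (2.927)² · (0.2475 + 0.2176) / 0.0169
  = 8.5673 · 0.4651 / 0.0169
  = 235.78
Design effect: 1.7 × 235.78 = 400.82.
Adjust for 85% response: 400.82 / 0.85 = 471.56.
Round up → n = 472 per group.

n = 472 per group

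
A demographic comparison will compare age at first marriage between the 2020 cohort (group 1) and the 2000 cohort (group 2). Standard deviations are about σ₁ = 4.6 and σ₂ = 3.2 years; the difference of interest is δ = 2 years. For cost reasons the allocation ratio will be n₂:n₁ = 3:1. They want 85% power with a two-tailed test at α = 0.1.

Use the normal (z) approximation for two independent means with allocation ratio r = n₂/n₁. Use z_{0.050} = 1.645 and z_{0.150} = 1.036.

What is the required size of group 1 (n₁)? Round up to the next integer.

n₁ = 45

n₁ = (z_{α/2} + z_β)² · (σ₁² + σ₂²/r) / δ²
   = (1.645 + 1.036)² · (4.6² + 3.2²/3) / 2²
   = 7.1878 · (21.16 + 3.4133) / 4
   = 7.1878 · 24.5733 / 4
   = 44.16
Round up → n₁ = 45; n₂ = r·n₁ = 3 × 45 = 135.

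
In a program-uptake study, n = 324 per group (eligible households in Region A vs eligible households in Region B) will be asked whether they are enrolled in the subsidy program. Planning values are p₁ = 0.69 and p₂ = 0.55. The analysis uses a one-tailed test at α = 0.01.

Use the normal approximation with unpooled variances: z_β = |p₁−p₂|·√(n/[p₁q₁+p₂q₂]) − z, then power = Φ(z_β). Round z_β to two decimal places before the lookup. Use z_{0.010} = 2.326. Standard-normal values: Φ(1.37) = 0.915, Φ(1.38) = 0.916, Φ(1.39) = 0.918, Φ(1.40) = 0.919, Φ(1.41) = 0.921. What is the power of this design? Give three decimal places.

Power ≈ 0.916

z_β = |p₁−p₂|·√(n/[p₁q₁+p₂q₂]) − z_α
    = 0.14 · √(324/0.4614) − 2.326
    = 0.14 · 26.4993 − 2.326
    = 3.7099 − 2.326 = 1.3839 → 1.38
Power = Φ(1.38) = 0.916.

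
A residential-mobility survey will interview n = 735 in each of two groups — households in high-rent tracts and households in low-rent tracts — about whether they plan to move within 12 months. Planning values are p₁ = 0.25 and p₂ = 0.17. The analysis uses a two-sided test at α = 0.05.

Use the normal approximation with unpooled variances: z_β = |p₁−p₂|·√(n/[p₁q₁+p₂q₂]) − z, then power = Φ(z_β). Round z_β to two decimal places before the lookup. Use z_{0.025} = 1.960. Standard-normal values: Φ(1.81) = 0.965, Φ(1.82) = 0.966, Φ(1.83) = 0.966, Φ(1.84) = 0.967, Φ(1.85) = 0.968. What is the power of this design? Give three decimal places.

z_β = |p₁−p₂|·√(n/[p₁q₁+p₂q₂]) − z_{α/2}
    = 0.08 · √(735/0.3286) − 1.960
    = 0.08 · 47.2944 − 1.960
    = 3.7836 − 1.960 = 1.8236 → 1.82
Power = Φ(1.82) = 0.966.

Power ≈ 0.966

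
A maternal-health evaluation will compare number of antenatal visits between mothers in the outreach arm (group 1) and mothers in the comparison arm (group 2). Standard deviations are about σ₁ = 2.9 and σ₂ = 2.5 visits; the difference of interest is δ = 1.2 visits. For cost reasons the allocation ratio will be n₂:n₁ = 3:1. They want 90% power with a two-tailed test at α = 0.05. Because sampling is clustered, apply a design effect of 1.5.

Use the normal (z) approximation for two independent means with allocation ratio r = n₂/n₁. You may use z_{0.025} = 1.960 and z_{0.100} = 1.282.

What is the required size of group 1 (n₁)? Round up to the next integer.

n₁ = (z_{α/2} + z_β)² · (σ₁² + σ₂²/r) / δ²
   = (1.960 + 1.282)² · (2.9² + 2.5²/3) / 1.2²
   = 10.5106 · (8.41 + 2.0833) / 1.44
   = 10.5106 · 10.4933 / 1.44
   = 76.59
Design effect: 1.5 × 76.59 = 114.89.
Round up → n₁ = 115; n₂ = r·n₁ = 3 × 115 = 345.

n₁ = 115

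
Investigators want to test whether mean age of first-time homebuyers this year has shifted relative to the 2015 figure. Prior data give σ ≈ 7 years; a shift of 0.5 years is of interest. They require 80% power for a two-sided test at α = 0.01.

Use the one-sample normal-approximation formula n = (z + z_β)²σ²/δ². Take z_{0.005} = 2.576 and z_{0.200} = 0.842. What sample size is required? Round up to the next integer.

n = (z_{α/2} + z_β)² · σ² / δ²
  = (2.576 + 0.842)² · 7² / 0.5²
  = 11.6827 · 49 / 0.25
  = 2289.81
Round up → n = 2290.

n = 2290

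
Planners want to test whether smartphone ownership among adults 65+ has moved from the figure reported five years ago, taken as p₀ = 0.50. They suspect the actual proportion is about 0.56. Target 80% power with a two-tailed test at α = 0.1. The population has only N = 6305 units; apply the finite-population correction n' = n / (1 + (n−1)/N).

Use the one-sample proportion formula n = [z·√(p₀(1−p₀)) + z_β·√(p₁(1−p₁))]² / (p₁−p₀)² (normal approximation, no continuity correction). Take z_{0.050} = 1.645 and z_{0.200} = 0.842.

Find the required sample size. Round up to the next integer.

n = [z_{α/2}·√(p₀q₀) + z_β·√(p₁q₁)]² / (p₁ − p₀)²
  = [1.645·√(0.50·0.50) + 0.842·√(0.56·0.44)]² / (0.06)²
  = [1.645·0.5000 + 0.842·0.4964]² / 0.0036
  = [1.2405]² / 0.0036
  = 427.43
Finite-population correction (N = 6305): 427.43 / (1 + (427.43 − 1)/6305) = 400.35.
Round up → n = 401.

n = 401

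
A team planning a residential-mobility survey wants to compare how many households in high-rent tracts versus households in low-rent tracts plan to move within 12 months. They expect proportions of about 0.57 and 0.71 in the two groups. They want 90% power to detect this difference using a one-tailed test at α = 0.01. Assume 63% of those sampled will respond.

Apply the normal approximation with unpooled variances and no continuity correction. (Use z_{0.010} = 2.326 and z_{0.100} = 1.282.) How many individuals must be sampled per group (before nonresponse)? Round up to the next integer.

n = 476 per group

n = (z_α + z_β)² · [p₁(1−p₁) + p₂(1−p₂)] / (p₁ − p₂)²
  = (2.326 + 1.282)² · (0.57·0.43 + 0.71·0.29) / (-0.14)²
  = (3.608)² · (0.2451 + 0.2059) / 0.0196
  = 13.0177 · 0.4510 / 0.0196
  = 299.54
Adjust for 63% response: 299.54 / 0.63 = 475.46.
Round up → n = 476 per group.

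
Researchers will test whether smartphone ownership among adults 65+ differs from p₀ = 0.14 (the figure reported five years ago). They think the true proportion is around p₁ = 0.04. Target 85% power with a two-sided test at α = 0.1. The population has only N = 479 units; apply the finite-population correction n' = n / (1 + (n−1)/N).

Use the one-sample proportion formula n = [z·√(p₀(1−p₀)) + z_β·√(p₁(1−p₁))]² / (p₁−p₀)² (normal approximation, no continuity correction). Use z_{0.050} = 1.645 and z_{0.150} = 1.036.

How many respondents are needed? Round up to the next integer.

n = [z_{α/2}·√(p₀q₀) + z_β·√(p₁q₁)]² / (p₁ − p₀)²
  = [1.645·√(0.14·0.86) + 1.036·√(0.04·0.96)]² / (-0.10)²
  = [1.645·0.3470 + 1.036·0.1960]² / 0.0100
  = [0.7738]² / 0.0100
  = 59.88
Finite-population correction (N = 479): 59.88 / (1 + (59.88 − 1)/479) = 53.32.
Round up → n = 54.

n = 54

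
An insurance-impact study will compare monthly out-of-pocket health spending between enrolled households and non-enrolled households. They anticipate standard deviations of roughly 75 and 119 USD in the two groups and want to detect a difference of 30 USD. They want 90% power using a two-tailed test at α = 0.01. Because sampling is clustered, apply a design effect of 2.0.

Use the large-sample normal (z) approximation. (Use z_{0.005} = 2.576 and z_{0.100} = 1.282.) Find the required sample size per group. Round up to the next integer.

n = (z_{α/2} + z_β)² · (σ₁² + σ₂²) / δ²
  = (2.576 + 1.282)² · (75² + 119² = 19786) / 30²
  = 14.8842 · 19786 / 900
  = 327.22
Design effect: 2.0 × 327.22 = 654.44.
Round up → n = 655 per group.

n = 655 per group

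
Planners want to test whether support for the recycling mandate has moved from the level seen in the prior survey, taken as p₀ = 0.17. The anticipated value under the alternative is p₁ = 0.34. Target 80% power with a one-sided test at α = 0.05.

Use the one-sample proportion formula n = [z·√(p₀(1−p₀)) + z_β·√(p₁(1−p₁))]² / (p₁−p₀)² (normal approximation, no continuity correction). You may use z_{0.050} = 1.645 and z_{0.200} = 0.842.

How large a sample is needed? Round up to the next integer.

n = [z_α·√(p₀q₀) + z_β·√(p₁q₁)]² / (p₁ − p₀)²
  = [1.645·√(0.17·0.83) + 0.842·√(0.34·0.66)]² / (0.17)²
  = [1.645·0.3756 + 0.842·0.4737]² / 0.0289
  = [1.0168]² / 0.0289
  = 35.77
Round up → n = 36.

n = 36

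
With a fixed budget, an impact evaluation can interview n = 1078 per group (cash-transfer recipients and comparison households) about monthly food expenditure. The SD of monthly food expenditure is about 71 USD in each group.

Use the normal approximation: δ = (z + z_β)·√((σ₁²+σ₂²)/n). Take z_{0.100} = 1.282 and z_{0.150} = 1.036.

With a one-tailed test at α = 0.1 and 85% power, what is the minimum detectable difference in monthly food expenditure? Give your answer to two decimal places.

δ = (z_α + z_β) · √((σ₁²+σ₂²)/n)
  = (1.282 + 1.036) · √(10082/1078)
  = 2.318 · √9.3525
  = 2.318 · 3.0582
  = 7.0889

Minimum detectable difference ≈ 7.09 USD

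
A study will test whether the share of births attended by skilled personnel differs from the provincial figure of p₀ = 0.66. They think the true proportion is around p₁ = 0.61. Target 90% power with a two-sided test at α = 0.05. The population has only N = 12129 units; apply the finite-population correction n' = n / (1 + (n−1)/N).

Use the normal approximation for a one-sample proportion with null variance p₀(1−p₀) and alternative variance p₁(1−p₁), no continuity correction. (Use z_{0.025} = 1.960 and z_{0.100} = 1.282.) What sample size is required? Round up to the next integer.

n = 895

n = [z_{α/2}·√(p₀q₀) + z_β·√(p₁q₁)]² / (p₁ − p₀)²
  = [1.960·√(0.66·0.34) + 1.282·√(0.61·0.39)]² / (-0.05)²
  = [1.960·0.4737 + 1.282·0.4877]² / 0.0025
  = [1.5538]² / 0.0025
  = 965.67
Finite-population correction (N = 12129): 965.67 / (1 + (965.67 − 1)/12129) = 894.53.
Round up → n = 895.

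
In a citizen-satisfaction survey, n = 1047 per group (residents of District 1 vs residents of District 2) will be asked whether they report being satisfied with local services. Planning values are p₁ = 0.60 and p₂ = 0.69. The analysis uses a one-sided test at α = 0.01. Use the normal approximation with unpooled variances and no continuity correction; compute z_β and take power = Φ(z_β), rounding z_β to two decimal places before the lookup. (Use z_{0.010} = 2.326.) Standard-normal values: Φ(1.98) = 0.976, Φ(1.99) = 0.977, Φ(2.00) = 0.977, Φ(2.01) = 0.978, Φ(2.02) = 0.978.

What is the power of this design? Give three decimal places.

z_β = |p₁−p₂|·√(n/[p₁q₁+p₂q₂]) − z_α
    = 0.09 · √(1047/0.4539) − 2.326
    = 0.09 · 48.0279 − 2.326
    = 4.3225 − 2.326 = 1.9965 → 2.00
Power = Φ(2.00) = 0.977.

Power ≈ 0.977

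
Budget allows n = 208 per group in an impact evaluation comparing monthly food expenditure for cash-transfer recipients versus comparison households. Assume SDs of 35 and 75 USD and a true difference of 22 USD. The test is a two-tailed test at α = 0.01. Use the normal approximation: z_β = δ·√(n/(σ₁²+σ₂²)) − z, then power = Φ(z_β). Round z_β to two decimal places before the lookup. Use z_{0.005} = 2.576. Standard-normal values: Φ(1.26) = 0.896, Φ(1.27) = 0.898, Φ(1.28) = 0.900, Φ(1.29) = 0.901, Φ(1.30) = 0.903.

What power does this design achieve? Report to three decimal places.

z_β = δ·√(n/(σ₁²+σ₂²)) − z_{α/2}
    = 22 · √(208/6850) − 2.576
    = 22 · 0.17426 − 2.576
    = 3.8336 − 2.576 = 1.2576 → 1.26
Power = Φ(1.26) = 0.896.

Power ≈ 0.896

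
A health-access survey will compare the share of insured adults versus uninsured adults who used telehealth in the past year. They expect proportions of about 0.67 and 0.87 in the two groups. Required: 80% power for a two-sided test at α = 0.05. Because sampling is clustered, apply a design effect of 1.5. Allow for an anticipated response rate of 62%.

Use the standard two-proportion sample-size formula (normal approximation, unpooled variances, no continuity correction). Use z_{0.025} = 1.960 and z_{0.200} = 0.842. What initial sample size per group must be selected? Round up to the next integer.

n = 159 per group

n = (z_{α/2} + z_β)² · [p₁(1−p₁) + p₂(1−p₂)] / (p₁ − p₂)²
  = (1.960 + 0.842)² · (0.67·0.33 + 0.87·0.13) / (-0.20)²
  = (2.802)² · (0.2211 + 0.1131) / 0.0400
  = 7.8512 · 0.3342 / 0.0400
  = 65.60
Design effect: 1.5 × 65.60 = 98.40.
Adjust for 62% response: 98.40 / 0.62 = 158.70.
Round up → n = 159 per group.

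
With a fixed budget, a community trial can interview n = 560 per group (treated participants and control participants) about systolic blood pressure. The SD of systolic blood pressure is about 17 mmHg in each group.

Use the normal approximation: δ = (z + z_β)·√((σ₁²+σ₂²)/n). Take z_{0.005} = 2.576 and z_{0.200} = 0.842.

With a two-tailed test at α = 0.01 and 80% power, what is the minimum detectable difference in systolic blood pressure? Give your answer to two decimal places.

δ = (z_{α/2} + z_β) · √((σ₁²+σ₂²)/n)
  = (2.576 + 0.842) · √(578/560)
  = 3.418 · √1.0321
  = 3.418 · 1.0159
  = 3.4725

Minimum detectable difference ≈ 3.47 mmHg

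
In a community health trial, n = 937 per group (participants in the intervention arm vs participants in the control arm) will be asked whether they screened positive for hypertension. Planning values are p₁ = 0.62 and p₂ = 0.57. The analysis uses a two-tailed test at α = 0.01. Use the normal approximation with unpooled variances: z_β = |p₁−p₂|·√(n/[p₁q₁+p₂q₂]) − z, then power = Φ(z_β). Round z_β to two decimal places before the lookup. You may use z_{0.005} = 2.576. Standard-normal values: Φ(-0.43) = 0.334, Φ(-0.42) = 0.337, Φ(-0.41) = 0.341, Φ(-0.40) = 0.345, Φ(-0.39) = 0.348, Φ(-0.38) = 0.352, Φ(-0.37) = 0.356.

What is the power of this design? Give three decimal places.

Power ≈ 0.356

z_β = |p₁−p₂|·√(n/[p₁q₁+p₂q₂]) − z_{α/2}
    = 0.05 · √(937/0.4807) − 2.576
    = 0.05 · 44.1502 − 2.576
    = 2.2075 − 2.576 = -0.3685 → -0.37
Power = Φ(-0.37) = 0.356.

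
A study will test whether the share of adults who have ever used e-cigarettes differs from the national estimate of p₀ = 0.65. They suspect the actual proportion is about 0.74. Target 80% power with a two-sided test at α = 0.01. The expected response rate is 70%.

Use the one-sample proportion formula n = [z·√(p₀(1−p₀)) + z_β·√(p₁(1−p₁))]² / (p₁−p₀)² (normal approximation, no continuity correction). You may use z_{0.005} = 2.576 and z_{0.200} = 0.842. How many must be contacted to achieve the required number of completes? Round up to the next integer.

n = [z_{α/2}·√(p₀q₀) + z_β·√(p₁q₁)]² / (p₁ − p₀)²
  = [2.576·√(0.65·0.35) + 0.842·√(0.74·0.26)]² / (0.09)²
  = [2.576·0.4770 + 0.842·0.4386]² / 0.0081
  = [1.5980]² / 0.0081
  = 315.26
Adjust for 70% response: 315.26 / 0.70 = 450.37.
Round up → n = 451.

n = 451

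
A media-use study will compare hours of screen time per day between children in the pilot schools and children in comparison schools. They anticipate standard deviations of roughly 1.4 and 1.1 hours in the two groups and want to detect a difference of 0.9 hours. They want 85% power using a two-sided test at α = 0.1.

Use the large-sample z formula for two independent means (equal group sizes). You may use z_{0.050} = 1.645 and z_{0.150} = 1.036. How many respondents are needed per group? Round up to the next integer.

n = (z_{α/2} + z_β)² · (σ₁² + σ₂²) / δ²
  = (1.645 + 1.036)² · (1.4² + 1.1² = 3.17) / 0.9²
  = 7.1878 · 3.17 / 0.81
  = 28.13
Round up → n = 29 per group.

n = 29 per group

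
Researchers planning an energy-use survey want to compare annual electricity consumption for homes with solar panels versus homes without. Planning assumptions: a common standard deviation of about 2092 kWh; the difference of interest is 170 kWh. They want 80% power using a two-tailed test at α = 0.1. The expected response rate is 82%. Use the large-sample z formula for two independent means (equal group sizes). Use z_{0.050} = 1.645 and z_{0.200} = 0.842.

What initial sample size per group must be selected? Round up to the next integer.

n = 2285 per group

n = (z_{α/2} + z_β)² · (σ₁² + σ₂²) / δ²
  = (1.645 + 0.842)² · (2·2092² = 8752928) / 170²
  = 6.1852 · 8752928 / 28900
  = 1873.30
Adjust for 82% response: 1873.30 / 0.82 = 2284.51.
Round up → n = 2285 per group.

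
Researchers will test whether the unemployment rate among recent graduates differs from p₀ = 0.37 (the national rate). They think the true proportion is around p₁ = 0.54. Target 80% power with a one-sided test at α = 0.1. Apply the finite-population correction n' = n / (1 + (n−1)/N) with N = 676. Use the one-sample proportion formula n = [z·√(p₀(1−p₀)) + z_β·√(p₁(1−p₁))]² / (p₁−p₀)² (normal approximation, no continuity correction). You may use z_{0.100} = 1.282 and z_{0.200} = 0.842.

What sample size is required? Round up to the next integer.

n = [z_α·√(p₀q₀) + z_β·√(p₁q₁)]² / (p₁ − p₀)²
  = [1.282·√(0.37·0.63) + 0.842·√(0.54·0.46)]² / (0.17)²
  = [1.282·0.4828 + 0.842·0.4984]² / 0.0289
  = [1.0386]² / 0.0289
  = 37.33
Finite-population correction (N = 676): 37.33 / (1 + (37.33 − 1)/676) = 35.42.
Round up → n = 36.

n = 36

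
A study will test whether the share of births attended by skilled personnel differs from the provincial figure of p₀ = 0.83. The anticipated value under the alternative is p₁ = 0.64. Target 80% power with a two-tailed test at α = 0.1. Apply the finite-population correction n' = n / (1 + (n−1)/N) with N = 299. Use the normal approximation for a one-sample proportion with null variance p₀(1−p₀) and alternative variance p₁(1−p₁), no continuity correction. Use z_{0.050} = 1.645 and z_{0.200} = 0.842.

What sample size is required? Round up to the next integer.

n = [z_{α/2}·√(p₀q₀) + z_β·√(p₁q₁)]² / (p₁ − p₀)²
  = [1.645·√(0.83·0.17) + 0.842·√(0.64·0.36)]² / (-0.19)²
  = [1.645·0.3756 + 0.842·0.4800]² / 0.0361
  = [1.0221]² / 0.0361
  = 28.94
Finite-population correction (N = 299): 28.94 / (1 + (28.94 − 1)/299) = 26.46.
Round up → n = 27.

n = 27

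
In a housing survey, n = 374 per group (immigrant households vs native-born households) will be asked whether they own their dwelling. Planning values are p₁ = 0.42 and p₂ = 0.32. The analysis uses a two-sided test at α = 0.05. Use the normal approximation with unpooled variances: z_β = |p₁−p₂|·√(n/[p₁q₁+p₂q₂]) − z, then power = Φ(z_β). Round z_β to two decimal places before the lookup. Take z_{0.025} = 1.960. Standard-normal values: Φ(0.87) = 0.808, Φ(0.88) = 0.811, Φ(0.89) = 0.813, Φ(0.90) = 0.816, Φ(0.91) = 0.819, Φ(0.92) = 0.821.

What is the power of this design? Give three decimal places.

z_β = |p₁−p₂|·√(n/[p₁q₁+p₂q₂]) − z_{α/2}
    = 0.10 · √(374/0.4612) − 1.960
    = 0.10 · 28.4768 − 1.960
    = 2.8477 − 1.960 = 0.8877 → 0.89
Power = Φ(0.89) = 0.813.

Power ≈ 0.813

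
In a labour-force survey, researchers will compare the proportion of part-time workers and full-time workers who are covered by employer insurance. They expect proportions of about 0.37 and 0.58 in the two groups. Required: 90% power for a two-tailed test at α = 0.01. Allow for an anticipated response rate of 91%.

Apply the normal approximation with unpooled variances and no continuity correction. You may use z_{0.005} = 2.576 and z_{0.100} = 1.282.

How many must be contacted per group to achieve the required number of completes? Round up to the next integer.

n = 177 per group

n = (z_{α/2} + z_β)² · [p₁(1−p₁) + p₂(1−p₂)] / (p₁ − p₂)²
  = (2.576 + 1.282)² · (0.37·0.63 + 0.58·0.42) / (-0.21)²
  = (3.858)² · (0.2331 + 0.2436) / 0.0441
  = 14.8842 · 0.4767 / 0.0441
  = 160.89
Adjust for 91% response: 160.89 / 0.91 = 176.80.
Round up → n = 177 per group.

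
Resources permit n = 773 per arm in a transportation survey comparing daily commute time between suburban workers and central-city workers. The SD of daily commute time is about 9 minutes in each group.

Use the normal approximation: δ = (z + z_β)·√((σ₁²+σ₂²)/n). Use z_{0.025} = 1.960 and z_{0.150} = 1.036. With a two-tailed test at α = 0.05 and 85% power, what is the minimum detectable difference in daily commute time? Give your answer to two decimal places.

Minimum detectable difference ≈ 1.37 minutes

δ = (z_{α/2} + z_β) · √((σ₁²+σ₂²)/n)
  = (1.960 + 1.036) · √(162/773)
  = 2.996 · √0.20957
  = 2.996 · 0.4578
  = 1.3715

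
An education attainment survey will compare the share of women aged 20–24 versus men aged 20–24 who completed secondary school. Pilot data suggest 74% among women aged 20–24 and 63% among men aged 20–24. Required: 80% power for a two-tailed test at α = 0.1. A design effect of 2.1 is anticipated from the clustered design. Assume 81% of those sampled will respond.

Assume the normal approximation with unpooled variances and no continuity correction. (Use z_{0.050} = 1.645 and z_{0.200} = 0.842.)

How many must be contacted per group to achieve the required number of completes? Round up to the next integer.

n = 564 per group

n = (z_{α/2} + z_β)² · [p₁(1−p₁) + p₂(1−p₂)] / (p₁ − p₂)²
  = (1.645 + 0.842)² · (0.74·0.26 + 0.63·0.37) / (0.11)²
  = (2.487)² · (0.1924 + 0.2331) / 0.0121
  = 6.1852 · 0.4255 / 0.0121
  = 217.50
Design effect: 2.1 × 217.50 = 456.76.
Adjust for 81% response: 456.76 / 0.81 = 563.90.
Round up → n = 564 per group.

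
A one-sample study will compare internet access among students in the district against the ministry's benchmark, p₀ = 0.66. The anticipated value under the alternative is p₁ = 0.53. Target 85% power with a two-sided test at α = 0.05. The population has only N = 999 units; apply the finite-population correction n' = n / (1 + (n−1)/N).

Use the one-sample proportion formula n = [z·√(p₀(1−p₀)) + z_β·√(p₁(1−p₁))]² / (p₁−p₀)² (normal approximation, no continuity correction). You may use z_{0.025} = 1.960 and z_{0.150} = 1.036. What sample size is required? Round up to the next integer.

n = 111

n = [z_{α/2}·√(p₀q₀) + z_β·√(p₁q₁)]² / (p₁ − p₀)²
  = [1.960·√(0.66·0.34) + 1.036·√(0.53·0.47)]² / (-0.13)²
  = [1.960·0.4737 + 1.036·0.4991]² / 0.0169
  = [1.4455]² / 0.0169
  = 123.64
Finite-population correction (N = 999): 123.64 / (1 + (123.64 − 1)/999) = 110.12.
Round up → n = 111.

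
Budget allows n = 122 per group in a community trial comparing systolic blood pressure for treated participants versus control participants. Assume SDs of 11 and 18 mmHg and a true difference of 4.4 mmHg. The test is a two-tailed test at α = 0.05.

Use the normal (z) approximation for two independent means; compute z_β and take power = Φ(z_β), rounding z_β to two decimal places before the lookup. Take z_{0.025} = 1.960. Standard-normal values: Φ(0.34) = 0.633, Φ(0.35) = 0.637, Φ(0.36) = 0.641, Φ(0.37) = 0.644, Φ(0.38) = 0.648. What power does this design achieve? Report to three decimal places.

Power ≈ 0.633

z_β = δ·√(n/(σ₁²+σ₂²)) − z_{α/2}
    = 4.4 · √(122/445) − 1.960
    = 4.4 · 0.52360 − 1.960
    = 2.3038 − 1.960 = 0.3438 → 0.34
Power = Φ(0.34) = 0.633.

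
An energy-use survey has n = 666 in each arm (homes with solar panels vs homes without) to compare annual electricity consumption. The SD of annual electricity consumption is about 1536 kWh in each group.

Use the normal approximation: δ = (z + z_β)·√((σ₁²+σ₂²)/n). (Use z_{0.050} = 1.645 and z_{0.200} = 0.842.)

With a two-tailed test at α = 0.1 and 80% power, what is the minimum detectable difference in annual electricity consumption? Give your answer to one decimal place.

δ = (z_{α/2} + z_β) · √((σ₁²+σ₂²)/n)
  = (1.645 + 0.842) · √(4718592/666)
  = 2.487 · √7085.0
  = 2.487 · 84.1723
  = 209.3365

Minimum detectable difference ≈ 209.3 kWh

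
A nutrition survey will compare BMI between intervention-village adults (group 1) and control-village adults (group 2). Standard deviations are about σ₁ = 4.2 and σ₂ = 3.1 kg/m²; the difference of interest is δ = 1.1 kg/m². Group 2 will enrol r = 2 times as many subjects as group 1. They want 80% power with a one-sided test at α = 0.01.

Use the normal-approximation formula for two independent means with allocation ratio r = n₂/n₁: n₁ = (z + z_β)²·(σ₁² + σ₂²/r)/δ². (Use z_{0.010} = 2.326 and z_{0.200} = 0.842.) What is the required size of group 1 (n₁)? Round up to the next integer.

n₁ = 187

n₁ = (z_α + z_β)² · (σ₁² + σ₂²/r) / δ²
   = (2.326 + 0.842)² · (4.2² + 3.1²/2) / 1.1²
   = 10.0362 · (17.64 + 4.805) / 1.21
   = 10.0362 · 22.445 / 1.21
   = 186.17
Round up → n₁ = 187; n₂ = r·n₁ = 2 × 187 = 374.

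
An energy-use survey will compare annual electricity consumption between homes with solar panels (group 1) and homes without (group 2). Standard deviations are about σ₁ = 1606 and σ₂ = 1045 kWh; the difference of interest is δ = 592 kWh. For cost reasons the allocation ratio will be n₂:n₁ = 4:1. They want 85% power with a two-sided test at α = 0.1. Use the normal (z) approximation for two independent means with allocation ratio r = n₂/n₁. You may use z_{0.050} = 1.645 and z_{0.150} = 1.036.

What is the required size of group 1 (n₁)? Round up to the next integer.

n₁ = 59

n₁ = (z_{α/2} + z_β)² · (σ₁² + σ₂²/r) / δ²
   = (1.645 + 1.036)² · (1606² + 1045²/4) / 592²
   = 7.1878 · (2579236 + 273006.2) / 350464
   = 7.1878 · 2852242.2 / 350464
   = 58.50
Round up → n₁ = 59; n₂ = r·n₁ = 4 × 59 = 236.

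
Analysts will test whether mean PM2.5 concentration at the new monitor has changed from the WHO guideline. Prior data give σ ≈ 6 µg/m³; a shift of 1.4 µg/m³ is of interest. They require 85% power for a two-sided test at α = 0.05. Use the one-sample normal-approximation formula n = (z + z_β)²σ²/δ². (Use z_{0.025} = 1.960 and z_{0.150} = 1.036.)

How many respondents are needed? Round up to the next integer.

n = 165

n = (z_{α/2} + z_β)² · σ² / δ²
  = (1.960 + 1.036)² · 6² / 1.4²
  = 8.9760 · 36 / 1.96
  = 164.87
Round up → n = 165.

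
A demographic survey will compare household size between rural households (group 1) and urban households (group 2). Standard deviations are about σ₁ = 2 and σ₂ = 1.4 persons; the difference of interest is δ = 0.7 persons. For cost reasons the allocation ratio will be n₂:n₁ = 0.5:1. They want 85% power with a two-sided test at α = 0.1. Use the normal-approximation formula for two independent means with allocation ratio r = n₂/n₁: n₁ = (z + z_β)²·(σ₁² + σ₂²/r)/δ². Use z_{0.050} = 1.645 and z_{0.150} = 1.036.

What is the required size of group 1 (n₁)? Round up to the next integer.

n₁ = (z_{α/2} + z_β)² · (σ₁² + σ₂²/r) / δ²
   = (1.645 + 1.036)² · (2² + 1.4²/0.5) / 0.7²
   = 7.1878 · (4 + 3.92) / 0.49
   = 7.1878 · 7.92 / 0.49
   = 116.18
Round up → n₁ = 117; n₂ = r·n₁ = 0.5 × 117 = 59.

n₁ = 117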